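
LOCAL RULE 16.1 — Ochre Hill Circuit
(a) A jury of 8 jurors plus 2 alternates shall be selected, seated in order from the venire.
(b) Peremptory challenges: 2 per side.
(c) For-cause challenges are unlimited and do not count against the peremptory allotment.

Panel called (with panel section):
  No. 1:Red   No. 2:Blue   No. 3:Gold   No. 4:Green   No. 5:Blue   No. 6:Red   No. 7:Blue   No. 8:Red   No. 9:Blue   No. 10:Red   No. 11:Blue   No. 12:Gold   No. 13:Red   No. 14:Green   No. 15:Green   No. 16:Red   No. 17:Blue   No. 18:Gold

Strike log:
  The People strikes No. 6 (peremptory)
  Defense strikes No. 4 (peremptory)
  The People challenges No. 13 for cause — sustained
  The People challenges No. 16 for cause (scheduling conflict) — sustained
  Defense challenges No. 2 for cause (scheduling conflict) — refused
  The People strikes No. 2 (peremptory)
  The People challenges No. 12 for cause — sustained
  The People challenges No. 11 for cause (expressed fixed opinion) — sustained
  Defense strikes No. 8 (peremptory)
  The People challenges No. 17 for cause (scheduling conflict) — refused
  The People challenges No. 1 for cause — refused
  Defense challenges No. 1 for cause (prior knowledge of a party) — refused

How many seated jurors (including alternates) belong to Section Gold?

Removed: #2, #4, #6, #8, #11, #12, #13, #16.
Seated (10 incl. alternates): #1, #3, #5, #7, #9, #10, #14, #15, #17, #18.
Of those, in Section Gold: #3, #18 → 2.

2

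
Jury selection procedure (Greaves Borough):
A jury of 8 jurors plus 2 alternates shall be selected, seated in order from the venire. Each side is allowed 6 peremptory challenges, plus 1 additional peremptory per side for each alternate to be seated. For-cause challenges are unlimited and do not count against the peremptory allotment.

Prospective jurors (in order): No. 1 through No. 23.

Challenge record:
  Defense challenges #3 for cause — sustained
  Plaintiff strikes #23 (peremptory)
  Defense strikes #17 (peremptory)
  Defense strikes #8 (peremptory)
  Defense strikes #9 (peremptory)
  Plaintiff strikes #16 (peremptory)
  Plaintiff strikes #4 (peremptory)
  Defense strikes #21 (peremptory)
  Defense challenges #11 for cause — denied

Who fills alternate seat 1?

13

Removed: #3, #4, #8, #9, #16, #17, #21, #23. (#11 stays — for-cause denied.)
Filling seats in venire order through position 9: #1, #2, #5, #6, #7, #10, #11, #12, #13.
So alternate 1 is #13.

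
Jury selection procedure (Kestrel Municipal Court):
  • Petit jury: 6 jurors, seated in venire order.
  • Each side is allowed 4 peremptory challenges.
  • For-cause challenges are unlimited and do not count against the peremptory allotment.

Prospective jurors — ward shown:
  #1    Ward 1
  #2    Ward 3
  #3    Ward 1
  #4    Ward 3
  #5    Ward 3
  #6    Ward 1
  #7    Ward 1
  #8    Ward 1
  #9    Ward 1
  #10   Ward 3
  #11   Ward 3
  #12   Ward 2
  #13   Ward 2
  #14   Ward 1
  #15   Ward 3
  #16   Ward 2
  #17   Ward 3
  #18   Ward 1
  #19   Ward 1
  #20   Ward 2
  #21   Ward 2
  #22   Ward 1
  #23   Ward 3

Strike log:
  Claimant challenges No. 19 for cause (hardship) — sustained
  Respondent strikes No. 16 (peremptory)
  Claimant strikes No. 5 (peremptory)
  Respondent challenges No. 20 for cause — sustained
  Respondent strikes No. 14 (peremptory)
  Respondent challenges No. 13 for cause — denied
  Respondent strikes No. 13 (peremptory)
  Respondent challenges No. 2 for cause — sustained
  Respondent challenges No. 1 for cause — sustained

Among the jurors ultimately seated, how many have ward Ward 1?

Removed: #1, #2, #5, #13, #14, #16, #19, #20.
Seated jurors 1–6: #3, #4, #6, #7, #8, #9.
Of those, in Ward 1: #3, #6, #7, #8, #9 → 5.

5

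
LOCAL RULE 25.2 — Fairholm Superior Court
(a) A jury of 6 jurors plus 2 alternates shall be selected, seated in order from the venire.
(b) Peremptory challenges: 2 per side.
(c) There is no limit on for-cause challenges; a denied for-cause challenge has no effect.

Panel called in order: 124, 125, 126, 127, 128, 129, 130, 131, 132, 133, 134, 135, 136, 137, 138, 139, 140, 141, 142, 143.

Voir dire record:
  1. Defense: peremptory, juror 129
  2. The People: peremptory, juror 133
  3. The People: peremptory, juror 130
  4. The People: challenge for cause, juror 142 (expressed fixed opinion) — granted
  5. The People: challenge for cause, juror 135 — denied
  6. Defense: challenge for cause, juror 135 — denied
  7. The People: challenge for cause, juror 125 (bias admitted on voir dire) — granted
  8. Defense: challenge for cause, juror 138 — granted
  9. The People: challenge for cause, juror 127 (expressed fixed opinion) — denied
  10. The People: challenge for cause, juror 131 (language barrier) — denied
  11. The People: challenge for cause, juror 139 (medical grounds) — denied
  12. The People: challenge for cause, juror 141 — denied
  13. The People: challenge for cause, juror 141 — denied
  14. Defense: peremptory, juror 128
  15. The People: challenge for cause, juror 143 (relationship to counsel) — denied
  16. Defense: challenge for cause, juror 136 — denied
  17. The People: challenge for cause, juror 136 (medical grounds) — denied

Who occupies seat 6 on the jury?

134

Removed: #125, #128, #129, #130, #133, #138, #142. (#127, #131, #135, #136, #139, #141, #143 stay — for-cause denied.)
Filling seats in venire order through position 6: #124, #126, #127, #131, #132, #134.
So seat 6 is #134.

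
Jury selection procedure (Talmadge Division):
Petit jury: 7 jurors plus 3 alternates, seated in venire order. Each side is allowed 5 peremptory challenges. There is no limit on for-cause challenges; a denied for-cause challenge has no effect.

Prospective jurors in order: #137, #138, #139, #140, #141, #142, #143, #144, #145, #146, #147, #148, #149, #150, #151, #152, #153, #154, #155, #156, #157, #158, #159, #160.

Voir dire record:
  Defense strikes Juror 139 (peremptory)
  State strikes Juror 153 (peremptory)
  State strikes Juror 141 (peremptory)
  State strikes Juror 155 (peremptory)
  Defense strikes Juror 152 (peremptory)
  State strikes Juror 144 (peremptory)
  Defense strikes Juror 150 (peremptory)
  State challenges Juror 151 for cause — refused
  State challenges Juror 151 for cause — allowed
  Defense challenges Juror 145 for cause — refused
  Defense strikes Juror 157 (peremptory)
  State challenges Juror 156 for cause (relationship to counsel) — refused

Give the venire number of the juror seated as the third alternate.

Removed: #139, #141, #144, #150, #151, #152, #153, #155, #157. (#145, #156 stay — for-cause denied.)
Seating in order: seats 1–7 → #137, #138, #140, #142, #143, #145, #146; alternates → #147, #148, #149.
So alternate 3 is #149.

149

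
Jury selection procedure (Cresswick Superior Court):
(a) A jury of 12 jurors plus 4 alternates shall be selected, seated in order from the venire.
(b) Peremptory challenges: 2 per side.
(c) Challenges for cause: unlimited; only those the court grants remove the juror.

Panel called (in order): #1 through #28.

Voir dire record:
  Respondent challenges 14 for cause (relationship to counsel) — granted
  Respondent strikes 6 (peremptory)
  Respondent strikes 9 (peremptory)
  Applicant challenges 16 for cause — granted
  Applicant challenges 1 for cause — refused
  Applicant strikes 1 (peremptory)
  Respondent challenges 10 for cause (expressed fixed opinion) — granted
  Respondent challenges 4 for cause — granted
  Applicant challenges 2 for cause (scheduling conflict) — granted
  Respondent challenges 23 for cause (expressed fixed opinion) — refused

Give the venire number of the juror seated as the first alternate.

21

Removed: #1, #2, #4, #6, #9, #10, #14, #16. (#23 stays — for-cause denied.)
Seating in order: seats 1–12 → #3, #5, #7, #8, #11, #12, #13, #15, #17, #18, #19, #20; alternates → #21, #22, #23, #24.
So alternate 1 is #21.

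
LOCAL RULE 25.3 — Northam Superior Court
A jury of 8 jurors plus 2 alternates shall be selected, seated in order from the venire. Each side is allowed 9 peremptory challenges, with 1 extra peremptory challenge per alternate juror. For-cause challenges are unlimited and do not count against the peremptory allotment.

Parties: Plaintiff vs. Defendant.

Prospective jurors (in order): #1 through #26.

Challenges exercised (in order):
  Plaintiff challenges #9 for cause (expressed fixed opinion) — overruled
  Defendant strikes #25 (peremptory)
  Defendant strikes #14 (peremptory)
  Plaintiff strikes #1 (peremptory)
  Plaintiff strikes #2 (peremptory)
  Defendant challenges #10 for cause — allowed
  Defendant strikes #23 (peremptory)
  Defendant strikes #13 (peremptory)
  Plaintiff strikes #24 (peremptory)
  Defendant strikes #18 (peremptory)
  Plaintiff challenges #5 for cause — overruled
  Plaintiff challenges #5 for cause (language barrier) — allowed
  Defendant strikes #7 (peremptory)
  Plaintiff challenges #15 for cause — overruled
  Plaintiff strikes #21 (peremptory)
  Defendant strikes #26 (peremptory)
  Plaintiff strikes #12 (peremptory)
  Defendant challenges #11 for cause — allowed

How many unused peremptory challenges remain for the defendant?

4

Defendant allotment: 9 base + 1 × 2 alternates = 11.
Defendant peremptories used: #25, #14, #23, #13, #18, #7, #26 — 7 (for-cause on #10, #11 don't count).
Remaining: 11 − 7 = 4.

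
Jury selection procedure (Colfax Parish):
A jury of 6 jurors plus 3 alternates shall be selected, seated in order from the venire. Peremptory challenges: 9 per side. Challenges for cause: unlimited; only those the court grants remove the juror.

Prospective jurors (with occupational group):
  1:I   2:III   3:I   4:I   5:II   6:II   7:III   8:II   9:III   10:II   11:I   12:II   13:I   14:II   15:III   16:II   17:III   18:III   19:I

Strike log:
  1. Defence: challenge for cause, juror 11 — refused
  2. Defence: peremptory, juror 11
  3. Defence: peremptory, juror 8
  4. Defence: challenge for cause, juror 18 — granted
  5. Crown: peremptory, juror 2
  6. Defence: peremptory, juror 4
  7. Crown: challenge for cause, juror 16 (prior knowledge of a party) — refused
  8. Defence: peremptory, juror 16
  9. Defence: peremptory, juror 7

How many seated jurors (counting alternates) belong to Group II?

Removed: #2, #4, #7, #8, #11, #16, #18.
Seated (9 incl. alternates): #1, #3, #5, #6, #9, #10, #12, #13, #14.
Of those, in Group II: #5, #6, #10, #12, #14 → 5.

5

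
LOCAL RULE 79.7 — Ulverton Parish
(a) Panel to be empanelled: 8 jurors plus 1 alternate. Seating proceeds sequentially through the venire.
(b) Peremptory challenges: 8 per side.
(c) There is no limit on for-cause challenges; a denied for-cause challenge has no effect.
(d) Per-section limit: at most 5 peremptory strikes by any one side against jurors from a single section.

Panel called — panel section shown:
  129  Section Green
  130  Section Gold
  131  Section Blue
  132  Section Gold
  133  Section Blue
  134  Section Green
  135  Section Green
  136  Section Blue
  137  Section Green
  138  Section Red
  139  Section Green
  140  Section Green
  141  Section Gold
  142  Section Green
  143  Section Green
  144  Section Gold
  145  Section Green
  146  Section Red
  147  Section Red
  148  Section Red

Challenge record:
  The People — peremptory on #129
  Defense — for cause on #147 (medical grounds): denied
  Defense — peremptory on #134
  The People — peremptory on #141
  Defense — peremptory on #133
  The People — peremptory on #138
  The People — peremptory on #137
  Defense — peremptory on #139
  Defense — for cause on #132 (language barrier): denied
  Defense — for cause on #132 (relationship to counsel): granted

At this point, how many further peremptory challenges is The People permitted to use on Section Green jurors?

3

The People peremptories so far: #129, #141, #138, #137 — 4 of 8 used, 4 left overall.
Against Section Green: #129, #137 — 2 used; per-section cap 5 leaves 3.
Binding limit: min(4, 3) = 3.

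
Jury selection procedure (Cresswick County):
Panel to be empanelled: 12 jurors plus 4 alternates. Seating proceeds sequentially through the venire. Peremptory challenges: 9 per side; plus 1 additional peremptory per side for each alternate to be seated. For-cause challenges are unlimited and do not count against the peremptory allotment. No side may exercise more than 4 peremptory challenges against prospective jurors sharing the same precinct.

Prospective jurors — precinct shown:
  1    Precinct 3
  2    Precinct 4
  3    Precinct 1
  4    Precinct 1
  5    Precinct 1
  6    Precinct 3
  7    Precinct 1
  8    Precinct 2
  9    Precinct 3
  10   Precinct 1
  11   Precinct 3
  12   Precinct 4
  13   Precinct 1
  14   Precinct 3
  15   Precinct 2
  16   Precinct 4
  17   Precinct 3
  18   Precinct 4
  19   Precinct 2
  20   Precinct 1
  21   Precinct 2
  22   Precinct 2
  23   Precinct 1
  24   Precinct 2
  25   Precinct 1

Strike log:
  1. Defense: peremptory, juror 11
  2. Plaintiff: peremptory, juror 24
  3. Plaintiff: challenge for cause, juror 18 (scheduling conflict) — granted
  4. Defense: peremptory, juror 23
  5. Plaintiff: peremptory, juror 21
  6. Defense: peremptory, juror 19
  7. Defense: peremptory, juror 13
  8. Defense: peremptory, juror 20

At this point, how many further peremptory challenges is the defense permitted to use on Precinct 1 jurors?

1

Defense peremptories so far: #11, #23, #19, #13, #20 — 5 of 13 used, 8 left overall.
Against Precinct 1: #23, #13, #20 — 3 used; per-precinct cap 4 leaves 1.
Binding limit: min(8, 1) = 1.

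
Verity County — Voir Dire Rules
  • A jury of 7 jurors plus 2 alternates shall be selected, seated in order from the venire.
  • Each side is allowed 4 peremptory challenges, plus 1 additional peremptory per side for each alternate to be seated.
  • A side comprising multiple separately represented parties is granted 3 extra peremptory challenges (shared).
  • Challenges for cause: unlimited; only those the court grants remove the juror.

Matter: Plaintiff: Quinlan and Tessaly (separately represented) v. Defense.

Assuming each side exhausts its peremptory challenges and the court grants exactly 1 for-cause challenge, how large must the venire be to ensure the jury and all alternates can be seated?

25

Seats to fill: 7 + 2 alternates = 9.
Peremptories — Plaintiff: 4 + 1×2 + 3 = 9; Defense: 4 + 1×2 = 6; total 15.
For-cause removals: 1.
Minimum venire: 9 + 15 + 1 = 25.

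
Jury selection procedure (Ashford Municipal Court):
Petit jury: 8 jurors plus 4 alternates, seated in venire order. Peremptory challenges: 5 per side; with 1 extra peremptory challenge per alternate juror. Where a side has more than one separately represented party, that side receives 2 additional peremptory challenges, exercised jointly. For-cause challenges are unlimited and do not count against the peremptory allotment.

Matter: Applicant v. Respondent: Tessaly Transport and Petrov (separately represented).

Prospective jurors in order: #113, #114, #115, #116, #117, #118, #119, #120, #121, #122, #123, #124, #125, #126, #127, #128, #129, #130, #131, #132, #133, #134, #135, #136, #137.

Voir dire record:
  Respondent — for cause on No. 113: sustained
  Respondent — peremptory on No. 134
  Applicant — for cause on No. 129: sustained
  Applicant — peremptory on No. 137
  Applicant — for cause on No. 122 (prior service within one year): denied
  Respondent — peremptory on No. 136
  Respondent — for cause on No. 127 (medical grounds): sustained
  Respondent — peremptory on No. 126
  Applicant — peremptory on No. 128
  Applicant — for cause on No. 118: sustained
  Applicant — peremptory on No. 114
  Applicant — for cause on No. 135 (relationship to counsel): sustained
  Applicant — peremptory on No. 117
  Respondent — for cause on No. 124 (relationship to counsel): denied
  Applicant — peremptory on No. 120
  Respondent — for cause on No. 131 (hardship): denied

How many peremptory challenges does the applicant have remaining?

Applicant allotment: 5 base + 1 × 4 alternates = 9.
Applicant peremptories used: #137, #128, #114, #117, #120 — 5 (for-cause on #129, #122, #118, #135 don't count).
Remaining: 9 − 5 = 4.

4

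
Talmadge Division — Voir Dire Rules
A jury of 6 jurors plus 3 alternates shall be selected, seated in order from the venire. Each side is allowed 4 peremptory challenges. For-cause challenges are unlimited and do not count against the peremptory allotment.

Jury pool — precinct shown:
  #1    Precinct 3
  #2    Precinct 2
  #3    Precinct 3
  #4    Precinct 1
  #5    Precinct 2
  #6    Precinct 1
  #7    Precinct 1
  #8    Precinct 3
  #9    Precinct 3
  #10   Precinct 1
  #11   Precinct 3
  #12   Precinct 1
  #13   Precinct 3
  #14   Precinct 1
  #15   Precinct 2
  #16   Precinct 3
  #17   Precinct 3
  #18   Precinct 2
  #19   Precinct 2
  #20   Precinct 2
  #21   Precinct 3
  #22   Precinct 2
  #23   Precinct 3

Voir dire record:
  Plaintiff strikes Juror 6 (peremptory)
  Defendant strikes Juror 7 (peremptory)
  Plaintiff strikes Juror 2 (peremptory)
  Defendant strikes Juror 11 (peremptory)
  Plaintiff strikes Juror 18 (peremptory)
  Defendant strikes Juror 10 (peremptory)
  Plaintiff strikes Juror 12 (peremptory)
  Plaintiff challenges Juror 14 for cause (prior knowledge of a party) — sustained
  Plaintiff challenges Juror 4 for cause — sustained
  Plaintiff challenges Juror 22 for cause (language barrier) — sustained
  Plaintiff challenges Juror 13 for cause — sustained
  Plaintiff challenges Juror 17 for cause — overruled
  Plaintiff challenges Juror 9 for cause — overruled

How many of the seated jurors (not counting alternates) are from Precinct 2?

Removed: #2, #4, #6, #7, #10, #11, #12, #13, #14, #18, #22.
Seated jurors 1–6: #1, #3, #5, #8, #9, #15 (alternates #16, #17, #19 not counted).
Of those, in Precinct 2: #5, #15 → 2.

2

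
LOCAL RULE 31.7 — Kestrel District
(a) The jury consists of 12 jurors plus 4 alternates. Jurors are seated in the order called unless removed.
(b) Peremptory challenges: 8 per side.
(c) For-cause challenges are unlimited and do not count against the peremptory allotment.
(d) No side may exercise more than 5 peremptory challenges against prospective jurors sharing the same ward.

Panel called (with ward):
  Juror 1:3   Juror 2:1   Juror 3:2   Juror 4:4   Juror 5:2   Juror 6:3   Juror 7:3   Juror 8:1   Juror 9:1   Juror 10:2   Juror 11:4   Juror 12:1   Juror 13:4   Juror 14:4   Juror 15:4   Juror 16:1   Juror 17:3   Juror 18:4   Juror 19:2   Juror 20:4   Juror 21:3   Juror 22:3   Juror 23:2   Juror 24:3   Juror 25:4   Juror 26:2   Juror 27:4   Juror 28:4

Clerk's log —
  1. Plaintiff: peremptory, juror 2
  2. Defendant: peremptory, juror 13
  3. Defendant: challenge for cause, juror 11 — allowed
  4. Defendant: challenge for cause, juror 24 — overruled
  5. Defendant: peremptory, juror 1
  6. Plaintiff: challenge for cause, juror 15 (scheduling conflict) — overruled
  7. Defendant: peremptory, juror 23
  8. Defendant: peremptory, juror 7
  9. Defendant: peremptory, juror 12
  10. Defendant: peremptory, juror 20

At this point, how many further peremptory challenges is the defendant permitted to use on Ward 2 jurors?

2

Defendant peremptories so far: #13, #1, #23, #7, #12, #20 — 6 of 8 used, 2 left overall.
Against Ward 2: #23 — 1 used; per-ward cap 5 leaves 4.
Binding limit: min(2, 4) = 2.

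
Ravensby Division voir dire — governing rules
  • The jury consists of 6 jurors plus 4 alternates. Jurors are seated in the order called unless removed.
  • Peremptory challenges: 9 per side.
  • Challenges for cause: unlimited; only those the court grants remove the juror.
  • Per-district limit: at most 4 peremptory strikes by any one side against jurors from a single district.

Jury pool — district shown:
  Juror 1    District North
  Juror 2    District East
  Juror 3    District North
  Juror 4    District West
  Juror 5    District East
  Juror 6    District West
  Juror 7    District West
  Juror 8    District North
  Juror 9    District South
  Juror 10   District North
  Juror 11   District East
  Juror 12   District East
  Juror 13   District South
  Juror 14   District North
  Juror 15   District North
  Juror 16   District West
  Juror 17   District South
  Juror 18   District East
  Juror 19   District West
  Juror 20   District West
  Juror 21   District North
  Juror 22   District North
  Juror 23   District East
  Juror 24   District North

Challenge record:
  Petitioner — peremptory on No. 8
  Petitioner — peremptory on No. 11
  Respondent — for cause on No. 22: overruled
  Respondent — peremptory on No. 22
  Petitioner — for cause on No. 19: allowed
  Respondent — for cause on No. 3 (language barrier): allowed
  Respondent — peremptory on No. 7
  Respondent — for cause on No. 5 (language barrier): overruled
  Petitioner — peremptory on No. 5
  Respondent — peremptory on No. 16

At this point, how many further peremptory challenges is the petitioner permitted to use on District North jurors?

3

Petitioner peremptories so far: #8, #11, #5 — 3 of 9 used, 6 left overall.
Against District North: #8 — 1 used; per-district cap 4 leaves 3.
Binding limit: min(6, 3) = 3.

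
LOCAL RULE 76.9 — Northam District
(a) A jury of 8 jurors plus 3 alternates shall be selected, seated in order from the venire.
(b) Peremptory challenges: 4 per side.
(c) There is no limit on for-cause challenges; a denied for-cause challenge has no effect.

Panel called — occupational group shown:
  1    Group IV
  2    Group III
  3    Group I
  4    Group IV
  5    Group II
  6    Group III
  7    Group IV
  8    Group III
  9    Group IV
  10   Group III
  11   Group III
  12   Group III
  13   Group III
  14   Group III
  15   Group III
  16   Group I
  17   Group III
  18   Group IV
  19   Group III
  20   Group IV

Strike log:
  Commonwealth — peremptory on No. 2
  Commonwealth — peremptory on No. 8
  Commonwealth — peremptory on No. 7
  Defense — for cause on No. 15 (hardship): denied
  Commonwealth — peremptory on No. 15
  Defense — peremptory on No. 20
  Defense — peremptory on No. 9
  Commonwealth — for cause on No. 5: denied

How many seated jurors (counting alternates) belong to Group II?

Removed: #2, #7, #8, #9, #15, #20.
Seated (11 incl. alternates): #1, #3, #4, #5, #6, #10, #11, #12, #13, #14, #16.
Of those, in Group II: #5 → 1.

1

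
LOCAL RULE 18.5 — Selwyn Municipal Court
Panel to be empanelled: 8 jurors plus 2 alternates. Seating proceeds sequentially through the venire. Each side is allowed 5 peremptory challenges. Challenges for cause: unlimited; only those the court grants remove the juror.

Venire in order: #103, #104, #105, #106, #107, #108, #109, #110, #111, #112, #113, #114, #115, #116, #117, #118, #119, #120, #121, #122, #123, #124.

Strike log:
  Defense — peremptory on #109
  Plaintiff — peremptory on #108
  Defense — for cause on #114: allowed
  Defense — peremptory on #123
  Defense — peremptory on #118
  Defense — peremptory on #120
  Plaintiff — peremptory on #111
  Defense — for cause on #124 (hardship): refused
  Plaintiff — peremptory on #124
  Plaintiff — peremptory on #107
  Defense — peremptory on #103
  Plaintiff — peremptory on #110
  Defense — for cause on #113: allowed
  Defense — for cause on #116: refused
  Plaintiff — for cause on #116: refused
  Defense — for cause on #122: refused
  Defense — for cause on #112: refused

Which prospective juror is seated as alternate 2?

Removed: #103, #107, #108, #109, #110, #111, #113, #114, #118, #120, #123, #124. (#112, #116, #122 stay — for-cause denied.)
Seating in order: seats 1–8 → #104, #105, #106, #112, #115, #116, #117, #119; alternates → #121, #122.
So alternate 2 is #122.

122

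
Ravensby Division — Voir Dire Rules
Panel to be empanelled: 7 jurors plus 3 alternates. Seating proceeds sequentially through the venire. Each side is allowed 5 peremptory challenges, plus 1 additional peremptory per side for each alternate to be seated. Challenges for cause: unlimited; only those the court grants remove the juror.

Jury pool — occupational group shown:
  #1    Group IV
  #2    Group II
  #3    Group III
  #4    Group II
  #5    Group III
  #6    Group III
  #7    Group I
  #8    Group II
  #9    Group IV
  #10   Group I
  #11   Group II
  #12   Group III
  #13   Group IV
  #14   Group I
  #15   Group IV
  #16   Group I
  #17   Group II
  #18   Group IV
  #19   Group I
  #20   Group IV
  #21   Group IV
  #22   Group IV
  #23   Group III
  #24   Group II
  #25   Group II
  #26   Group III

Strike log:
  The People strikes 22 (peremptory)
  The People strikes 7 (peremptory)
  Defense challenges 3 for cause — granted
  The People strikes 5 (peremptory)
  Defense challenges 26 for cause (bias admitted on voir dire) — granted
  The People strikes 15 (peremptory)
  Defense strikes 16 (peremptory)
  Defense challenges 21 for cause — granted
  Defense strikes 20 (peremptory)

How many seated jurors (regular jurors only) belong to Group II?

Removed: #3, #5, #7, #15, #16, #20, #21, #22, #26.
Seated jurors 1–7: #1, #2, #4, #6, #8, #9, #10 (alternates #11, #12, #13 not counted).
Of those, in Group II: #2, #4, #8 → 3.

3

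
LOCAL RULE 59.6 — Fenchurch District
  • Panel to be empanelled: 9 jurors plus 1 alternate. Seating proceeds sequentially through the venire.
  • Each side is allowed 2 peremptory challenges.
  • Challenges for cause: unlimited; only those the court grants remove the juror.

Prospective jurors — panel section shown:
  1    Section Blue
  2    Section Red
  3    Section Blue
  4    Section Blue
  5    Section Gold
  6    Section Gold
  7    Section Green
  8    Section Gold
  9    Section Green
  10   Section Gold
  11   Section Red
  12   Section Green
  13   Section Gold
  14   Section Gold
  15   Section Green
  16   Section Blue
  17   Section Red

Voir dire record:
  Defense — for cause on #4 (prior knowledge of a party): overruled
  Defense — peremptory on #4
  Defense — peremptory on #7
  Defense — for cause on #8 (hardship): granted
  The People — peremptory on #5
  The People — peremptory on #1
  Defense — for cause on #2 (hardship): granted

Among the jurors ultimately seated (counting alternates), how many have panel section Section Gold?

4

Removed: #1, #2, #4, #5, #7, #8.
Seated (10 incl. alternates): #3, #6, #9, #10, #11, #12, #13, #14, #15, #16.
Of those, in Section Gold: #6, #10, #13, #14 → 4.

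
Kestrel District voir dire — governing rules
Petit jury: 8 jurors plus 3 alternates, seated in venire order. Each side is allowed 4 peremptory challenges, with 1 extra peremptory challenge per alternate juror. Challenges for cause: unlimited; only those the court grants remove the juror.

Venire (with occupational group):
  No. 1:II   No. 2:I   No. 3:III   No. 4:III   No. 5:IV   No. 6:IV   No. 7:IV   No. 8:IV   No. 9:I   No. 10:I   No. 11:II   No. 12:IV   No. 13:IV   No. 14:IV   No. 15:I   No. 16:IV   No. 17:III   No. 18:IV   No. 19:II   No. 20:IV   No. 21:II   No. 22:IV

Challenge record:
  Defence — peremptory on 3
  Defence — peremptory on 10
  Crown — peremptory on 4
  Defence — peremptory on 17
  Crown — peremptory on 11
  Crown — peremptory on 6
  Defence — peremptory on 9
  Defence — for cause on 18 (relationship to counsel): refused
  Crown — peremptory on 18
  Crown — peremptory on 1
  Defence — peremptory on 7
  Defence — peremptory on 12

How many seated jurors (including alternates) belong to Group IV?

Removed: #1, #3, #4, #6, #7, #9, #10, #11, #12, #17, #18.
Seated (11 incl. alternates): #2, #5, #8, #13, #14, #15, #16, #19, #20, #21, #22.
Of those, in Group IV: #5, #8, #13, #14, #16, #20, #22 → 7.

7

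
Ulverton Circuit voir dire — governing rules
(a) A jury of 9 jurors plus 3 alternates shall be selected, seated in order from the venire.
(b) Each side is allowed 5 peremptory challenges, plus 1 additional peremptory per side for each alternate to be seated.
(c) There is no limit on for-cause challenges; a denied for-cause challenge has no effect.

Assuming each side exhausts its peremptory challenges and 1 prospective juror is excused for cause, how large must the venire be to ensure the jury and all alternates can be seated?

Seats to fill: 9 + 3 alternates = 12.
Peremptories: 5 + 1×3 = 8 per side × 2 sides = 16.
For-cause removals: 1.
Minimum venire: 12 + 16 + 1 = 29.

29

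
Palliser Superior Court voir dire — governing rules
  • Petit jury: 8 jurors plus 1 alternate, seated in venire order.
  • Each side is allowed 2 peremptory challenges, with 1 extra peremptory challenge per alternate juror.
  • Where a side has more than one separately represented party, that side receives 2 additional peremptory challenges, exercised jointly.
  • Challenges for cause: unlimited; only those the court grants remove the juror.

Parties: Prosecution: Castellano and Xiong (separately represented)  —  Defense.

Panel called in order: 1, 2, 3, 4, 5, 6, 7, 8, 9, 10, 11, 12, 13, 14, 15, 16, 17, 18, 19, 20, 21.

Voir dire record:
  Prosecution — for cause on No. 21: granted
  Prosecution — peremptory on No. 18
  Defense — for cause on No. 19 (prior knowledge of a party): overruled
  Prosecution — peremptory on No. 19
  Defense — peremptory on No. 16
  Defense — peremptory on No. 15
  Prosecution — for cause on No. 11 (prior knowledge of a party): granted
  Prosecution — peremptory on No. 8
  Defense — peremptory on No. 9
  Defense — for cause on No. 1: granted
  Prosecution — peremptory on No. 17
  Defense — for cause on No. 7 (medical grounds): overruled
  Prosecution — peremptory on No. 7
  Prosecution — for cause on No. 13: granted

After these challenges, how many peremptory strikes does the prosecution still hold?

Prosecution allotment: 2 base + 1 × 1 alternate + 2 multi-party = 5.
Prosecution peremptories used: #18, #19, #8, #17, #7 — 5 (for-cause on #21, #11, #13 don't count).
Remaining: 5 − 5 = 0.

0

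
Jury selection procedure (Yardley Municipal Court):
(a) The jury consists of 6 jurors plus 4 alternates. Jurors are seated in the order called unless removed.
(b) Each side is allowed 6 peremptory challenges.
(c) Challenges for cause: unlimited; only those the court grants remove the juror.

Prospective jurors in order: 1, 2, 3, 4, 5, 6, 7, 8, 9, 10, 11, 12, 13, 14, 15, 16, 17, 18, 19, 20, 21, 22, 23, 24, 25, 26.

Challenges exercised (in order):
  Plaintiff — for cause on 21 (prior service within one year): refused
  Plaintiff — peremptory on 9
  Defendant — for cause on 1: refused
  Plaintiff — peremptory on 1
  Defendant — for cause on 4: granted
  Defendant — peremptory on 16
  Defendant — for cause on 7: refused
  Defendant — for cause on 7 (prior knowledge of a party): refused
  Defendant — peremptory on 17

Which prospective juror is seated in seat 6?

8

Removed: #1, #4, #9, #16, #17. (#7, #21 stay — for-cause denied.)
Seating in order: seats 1–6 → #2, #3, #5, #6, #7, #8; alternates → #10, #11, #12, #13.
So seat 6 is #8.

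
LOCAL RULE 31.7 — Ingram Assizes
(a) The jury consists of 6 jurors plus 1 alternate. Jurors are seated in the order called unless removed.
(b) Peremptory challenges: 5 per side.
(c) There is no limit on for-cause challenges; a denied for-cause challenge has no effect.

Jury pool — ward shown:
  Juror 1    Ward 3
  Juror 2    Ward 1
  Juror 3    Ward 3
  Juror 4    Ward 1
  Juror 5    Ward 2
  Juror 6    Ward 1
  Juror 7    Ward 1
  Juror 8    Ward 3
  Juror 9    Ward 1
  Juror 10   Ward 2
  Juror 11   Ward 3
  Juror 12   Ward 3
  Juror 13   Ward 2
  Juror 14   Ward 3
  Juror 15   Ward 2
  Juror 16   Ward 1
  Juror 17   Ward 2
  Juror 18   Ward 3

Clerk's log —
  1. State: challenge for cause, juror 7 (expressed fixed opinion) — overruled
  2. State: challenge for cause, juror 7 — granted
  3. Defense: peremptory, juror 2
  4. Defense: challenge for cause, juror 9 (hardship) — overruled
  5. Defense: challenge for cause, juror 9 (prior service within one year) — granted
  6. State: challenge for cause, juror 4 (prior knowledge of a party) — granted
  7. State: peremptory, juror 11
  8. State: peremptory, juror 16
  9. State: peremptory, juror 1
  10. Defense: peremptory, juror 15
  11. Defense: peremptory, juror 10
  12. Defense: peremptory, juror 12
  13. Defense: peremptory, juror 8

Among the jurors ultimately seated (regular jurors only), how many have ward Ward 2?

3

Removed: #1, #2, #4, #7, #8, #9, #10, #11, #12, #15, #16.
Seated jurors 1–6: #3, #5, #6, #13, #14, #17 (alternates #18 not counted).
Of those, in Ward 2: #5, #13, #17 → 3.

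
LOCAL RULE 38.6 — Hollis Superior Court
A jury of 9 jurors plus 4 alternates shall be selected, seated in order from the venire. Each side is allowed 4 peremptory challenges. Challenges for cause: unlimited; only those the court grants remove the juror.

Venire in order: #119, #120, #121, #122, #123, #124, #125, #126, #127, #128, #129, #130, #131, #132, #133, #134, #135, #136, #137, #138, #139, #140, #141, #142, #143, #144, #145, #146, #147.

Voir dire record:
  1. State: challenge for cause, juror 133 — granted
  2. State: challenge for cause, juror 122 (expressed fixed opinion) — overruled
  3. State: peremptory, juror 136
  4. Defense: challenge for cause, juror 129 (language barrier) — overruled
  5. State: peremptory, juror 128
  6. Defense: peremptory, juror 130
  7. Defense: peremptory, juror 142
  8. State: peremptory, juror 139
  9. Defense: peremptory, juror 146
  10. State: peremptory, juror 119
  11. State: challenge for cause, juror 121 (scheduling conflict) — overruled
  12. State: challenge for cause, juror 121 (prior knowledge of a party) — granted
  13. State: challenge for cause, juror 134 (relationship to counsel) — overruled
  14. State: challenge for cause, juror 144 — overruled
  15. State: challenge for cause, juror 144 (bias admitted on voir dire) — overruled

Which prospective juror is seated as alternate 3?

135

Removed: #119, #121, #128, #130, #133, #136, #139, #142, #146. (#122, #129, #134, #144 stay — for-cause denied.)
Filling seats in venire order through position 12: #120, #122, #123, #124, #125, #126, #127, #129, #131, #132, #134, #135.
So alternate 3 is #135.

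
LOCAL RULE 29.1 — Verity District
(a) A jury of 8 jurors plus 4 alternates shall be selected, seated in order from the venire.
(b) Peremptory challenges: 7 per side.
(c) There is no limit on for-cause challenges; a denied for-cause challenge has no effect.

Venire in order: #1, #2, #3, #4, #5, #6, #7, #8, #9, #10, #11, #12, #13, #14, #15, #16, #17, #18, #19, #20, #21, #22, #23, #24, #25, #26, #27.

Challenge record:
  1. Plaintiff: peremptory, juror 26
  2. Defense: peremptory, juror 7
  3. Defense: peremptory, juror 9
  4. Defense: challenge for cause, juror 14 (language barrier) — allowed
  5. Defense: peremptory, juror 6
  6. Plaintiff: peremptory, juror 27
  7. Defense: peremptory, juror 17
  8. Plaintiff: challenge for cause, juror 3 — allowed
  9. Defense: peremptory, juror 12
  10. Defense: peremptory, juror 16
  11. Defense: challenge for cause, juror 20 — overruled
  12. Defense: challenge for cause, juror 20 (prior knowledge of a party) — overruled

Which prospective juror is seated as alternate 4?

Removed: #3, #6, #7, #9, #12, #14, #16, #17, #26, #27. (#20 stays — for-cause denied.)
Seating in order: seats 1–8 → #1, #2, #4, #5, #8, #10, #11, #13; alternates → #15, #18, #19, #20.
So alternate 4 is #20.

20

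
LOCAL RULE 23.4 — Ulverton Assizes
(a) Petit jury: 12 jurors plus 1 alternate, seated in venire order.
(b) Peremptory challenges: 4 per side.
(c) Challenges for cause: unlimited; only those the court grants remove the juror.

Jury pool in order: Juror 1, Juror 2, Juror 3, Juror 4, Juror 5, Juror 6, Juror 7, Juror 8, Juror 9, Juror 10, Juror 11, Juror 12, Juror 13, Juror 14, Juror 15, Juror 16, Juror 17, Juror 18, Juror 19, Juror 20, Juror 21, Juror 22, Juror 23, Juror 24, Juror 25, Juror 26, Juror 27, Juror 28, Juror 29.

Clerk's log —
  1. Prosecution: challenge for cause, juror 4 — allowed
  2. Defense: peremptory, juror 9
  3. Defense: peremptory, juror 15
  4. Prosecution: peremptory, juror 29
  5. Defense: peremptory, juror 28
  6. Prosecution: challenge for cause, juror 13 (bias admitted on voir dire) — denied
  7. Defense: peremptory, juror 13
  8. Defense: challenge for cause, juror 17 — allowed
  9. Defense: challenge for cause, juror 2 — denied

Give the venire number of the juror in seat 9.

Removed: #4, #9, #13, #15, #17, #28, #29. (#2 stays — for-cause denied.)
Filling seats in venire order through position 9: #1, #2, #3, #5, #6, #7, #8, #10, #11.
So seat 9 is #11.

11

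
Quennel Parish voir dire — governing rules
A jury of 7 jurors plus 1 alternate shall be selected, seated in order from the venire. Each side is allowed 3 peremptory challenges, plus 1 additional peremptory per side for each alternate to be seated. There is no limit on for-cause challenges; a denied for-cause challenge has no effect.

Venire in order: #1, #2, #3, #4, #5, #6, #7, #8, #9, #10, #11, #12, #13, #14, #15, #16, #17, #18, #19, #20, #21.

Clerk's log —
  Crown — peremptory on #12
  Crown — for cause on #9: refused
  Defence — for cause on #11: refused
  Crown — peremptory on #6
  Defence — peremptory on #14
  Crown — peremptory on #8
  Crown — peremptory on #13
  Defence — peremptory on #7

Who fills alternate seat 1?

11

Removed: #6, #7, #8, #12, #13, #14. (#9, #11 stay — for-cause denied.)
Filling seats in venire order through position 8: #1, #2, #3, #4, #5, #9, #10, #11.
So alternate 1 is #11.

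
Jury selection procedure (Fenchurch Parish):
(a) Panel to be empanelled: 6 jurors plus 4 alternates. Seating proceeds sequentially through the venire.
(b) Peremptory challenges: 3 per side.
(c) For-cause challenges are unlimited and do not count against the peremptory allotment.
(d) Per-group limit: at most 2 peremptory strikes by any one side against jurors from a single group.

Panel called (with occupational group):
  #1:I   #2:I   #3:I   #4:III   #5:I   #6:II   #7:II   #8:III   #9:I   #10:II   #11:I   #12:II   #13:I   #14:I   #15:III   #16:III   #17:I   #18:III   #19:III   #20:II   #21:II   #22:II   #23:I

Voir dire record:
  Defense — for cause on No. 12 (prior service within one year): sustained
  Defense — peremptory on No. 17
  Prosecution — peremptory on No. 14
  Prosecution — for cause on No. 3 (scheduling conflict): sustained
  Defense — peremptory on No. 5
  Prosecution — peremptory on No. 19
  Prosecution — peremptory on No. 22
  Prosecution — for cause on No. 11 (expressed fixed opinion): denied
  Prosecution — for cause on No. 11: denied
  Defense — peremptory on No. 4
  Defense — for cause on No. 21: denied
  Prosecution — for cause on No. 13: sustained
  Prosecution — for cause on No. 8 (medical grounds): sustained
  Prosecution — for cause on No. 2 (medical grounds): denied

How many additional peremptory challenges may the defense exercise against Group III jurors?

0

Defense peremptories so far: #17, #5, #4 — 3 of 3 used, 0 left overall.
Against Group III: #4 — 1 used; per-group cap 2 leaves 1.
Binding limit: min(0, 1) = 0.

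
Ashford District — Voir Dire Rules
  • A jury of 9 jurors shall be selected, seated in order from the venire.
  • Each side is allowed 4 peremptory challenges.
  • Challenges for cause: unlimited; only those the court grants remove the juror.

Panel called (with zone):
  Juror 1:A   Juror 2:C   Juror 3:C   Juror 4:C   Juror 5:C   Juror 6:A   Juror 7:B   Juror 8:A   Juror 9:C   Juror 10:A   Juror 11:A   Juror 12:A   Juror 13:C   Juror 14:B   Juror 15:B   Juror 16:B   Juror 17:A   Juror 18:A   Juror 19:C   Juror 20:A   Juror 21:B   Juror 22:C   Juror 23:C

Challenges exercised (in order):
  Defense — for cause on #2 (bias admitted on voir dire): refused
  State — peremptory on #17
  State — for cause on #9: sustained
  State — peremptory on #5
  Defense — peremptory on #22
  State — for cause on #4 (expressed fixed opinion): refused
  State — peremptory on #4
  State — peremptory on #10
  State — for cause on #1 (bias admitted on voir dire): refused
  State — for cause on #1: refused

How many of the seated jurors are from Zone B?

1

Removed: #4, #5, #9, #10, #17, #22.
Seated jurors 1–9: #1, #2, #3, #6, #7, #8, #11, #12, #13.
Of those, in Zone B: #7 → 1.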